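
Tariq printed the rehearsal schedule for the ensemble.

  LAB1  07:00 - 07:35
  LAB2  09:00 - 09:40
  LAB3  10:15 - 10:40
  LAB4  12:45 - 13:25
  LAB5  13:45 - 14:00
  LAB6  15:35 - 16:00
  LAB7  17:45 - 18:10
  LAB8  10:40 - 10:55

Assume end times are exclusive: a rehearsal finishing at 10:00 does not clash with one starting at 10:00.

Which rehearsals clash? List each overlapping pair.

Sorted by start: LAB1, LAB2, LAB3, LAB8, LAB4, LAB5, LAB6, LAB7.
LAB2 starts after LAB1 ends, so LAB1 has no further overlaps.
LAB3 starts after LAB2 ends, so LAB2 has no further overlaps.
LAB8 starts exactly when LAB3 ends (back-to-back, no overlap), so LAB3 has no further overlaps.
LAB4 starts after LAB8 ends, so LAB8 has no further overlaps.
LAB5 starts after LAB4 ends, so LAB4 has no further overlaps.
LAB6 starts after LAB5 ends, so LAB5 has no further overlaps.
LAB7 starts after LAB6 ends.

no overlapping pairs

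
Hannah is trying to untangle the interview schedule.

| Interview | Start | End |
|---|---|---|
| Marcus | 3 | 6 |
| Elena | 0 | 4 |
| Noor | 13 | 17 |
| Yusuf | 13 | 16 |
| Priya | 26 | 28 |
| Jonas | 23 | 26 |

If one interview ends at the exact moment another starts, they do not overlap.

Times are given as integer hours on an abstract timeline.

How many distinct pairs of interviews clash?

Sorted by start: Elena, Marcus, Noor, Yusuf, Jonas, Priya.
Marcus starts before Elena ends → Elena and Marcus overlap.
Noor starts after Elena ends; Elena is clear from here.
Noor starts after Marcus ends; Marcus is clear from here.
Yusuf starts before Noor ends → Noor and Yusuf overlap.
Jonas starts after Noor ends; Noor is clear from here.
Jonas starts after Yusuf ends; Yusuf is clear from here.
Priya starts exactly when Jonas ends (back-to-back, no overlap).
Overlapping pairs: Elena & Marcus, Noor & Yusuf — 2 in total.

2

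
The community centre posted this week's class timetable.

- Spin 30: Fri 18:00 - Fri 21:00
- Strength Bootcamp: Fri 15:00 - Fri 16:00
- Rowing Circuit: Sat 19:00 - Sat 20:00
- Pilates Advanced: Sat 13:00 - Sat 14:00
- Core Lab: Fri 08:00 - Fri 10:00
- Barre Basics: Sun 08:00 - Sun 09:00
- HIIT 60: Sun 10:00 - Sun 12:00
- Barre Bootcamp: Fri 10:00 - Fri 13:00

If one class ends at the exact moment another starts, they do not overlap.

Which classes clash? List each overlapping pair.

none

Two intervals overlap when each starts before the other ends.
Sorted by start: Core Lab, Barre Bootcamp, Strength Bootcamp, Spin 30, Pilates Advanced, Rowing Circuit, Barre Basics, HIIT 60.
Barre Bootcamp starts exactly when Core Lab ends (back-to-back, no overlap) — done with Core Lab.
Strength Bootcamp starts after Barre Bootcamp ends — done with Barre Bootcamp.
Spin 30 starts after Strength Bootcamp ends — done with Strength Bootcamp.
Pilates Advanced starts after Spin 30 ends — done with Spin 30.
Rowing Circuit starts after Pilates Advanced ends — done with Pilates Advanced.
Barre Basics starts after Rowing Circuit ends — done with Rowing Circuit.
HIIT 60 starts after Barre Basics ends.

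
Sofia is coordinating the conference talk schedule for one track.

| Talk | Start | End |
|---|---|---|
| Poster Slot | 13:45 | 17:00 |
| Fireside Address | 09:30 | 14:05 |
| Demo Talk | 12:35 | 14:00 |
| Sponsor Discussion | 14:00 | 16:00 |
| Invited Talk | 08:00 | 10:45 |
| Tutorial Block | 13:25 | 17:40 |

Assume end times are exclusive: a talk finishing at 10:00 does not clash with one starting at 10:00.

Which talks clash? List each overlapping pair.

Demo Talk & Fireside Address, Demo Talk & Poster Slot, Demo Talk & Tutorial Block, Fireside Address & Invited Talk, Fireside Address & Poster Slot, Fireside Address & Sponsor Discussion, Fireside Address & Tutorial Block, Poster Slot & Sponsor Discussion, Poster Slot & Tutorial Block, Sponsor Discussion & Tutorial Block

Sorted by start: Invited Talk, Fireside Address, Demo Talk, Tutorial Block, Poster Slot, Sponsor Discussion.
Fireside Address starts before Invited Talk ends → Invited Talk and Fireside Address overlap.
Demo Talk starts after Invited Talk ends, so Invited Talk has no further overlaps.
Demo Talk starts before Fireside Address ends → Fireside Address and Demo Talk overlap.
Tutorial Block starts before Fireside Address ends → Fireside Address and Tutorial Block overlap.
Poster Slot starts before Fireside Address ends → Fireside Address and Poster Slot overlap.
Sponsor Discussion starts before Fireside Address ends → Fireside Address and Sponsor Discussion overlap.
Tutorial Block starts before Demo Talk ends → Demo Talk and Tutorial Block overlap.
Poster Slot starts before Demo Talk ends → Demo Talk and Poster Slot overlap.
Sponsor Discussion starts exactly when Demo Talk ends (back-to-back, no overlap).
Poster Slot starts before Tutorial Block ends → Tutorial Block and Poster Slot overlap.
Sponsor Discussion starts before Tutorial Block ends → Tutorial Block and Sponsor Discussion overlap.
Sponsor Discussion starts before Poster Slot ends → Poster Slot and Sponsor Discussion overlap.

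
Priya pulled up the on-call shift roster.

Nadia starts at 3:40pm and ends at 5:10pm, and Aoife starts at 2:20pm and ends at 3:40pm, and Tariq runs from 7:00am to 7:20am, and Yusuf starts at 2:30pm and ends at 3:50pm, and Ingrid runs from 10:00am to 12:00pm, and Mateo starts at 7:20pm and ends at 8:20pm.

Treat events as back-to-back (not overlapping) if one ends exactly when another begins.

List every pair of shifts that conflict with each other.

Sorted by start: Tariq, Ingrid, Aoife, Yusuf, Nadia, Mateo.
Ingrid starts after Tariq ends, so nothing later overlaps Tariq either.
Aoife starts after Ingrid ends, so nothing later overlaps Ingrid either.
Yusuf starts before Aoife ends → Aoife and Yusuf overlap.
Nadia starts exactly when Aoife ends (back-to-back, no overlap), so nothing later overlaps Aoife either.
Nadia starts before Yusuf ends → Yusuf and Nadia overlap.
Mateo starts after Yusuf ends.
Mateo starts after Nadia ends.

Aoife & Yusuf, Nadia & Yusuf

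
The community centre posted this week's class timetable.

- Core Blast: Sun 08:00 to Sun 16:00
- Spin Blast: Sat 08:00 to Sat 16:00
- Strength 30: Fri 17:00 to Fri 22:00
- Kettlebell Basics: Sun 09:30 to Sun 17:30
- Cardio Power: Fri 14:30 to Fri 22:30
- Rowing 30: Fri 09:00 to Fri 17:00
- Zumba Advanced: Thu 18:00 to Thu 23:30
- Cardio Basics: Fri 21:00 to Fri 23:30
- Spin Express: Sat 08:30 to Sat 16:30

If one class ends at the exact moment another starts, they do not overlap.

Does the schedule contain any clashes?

Yes

Sorted by start: Zumba Advanced, Rowing 30, Cardio Power, Strength 30, Cardio Basics, Spin Blast, Spin Express, Core Blast, Kettlebell Basics.
Rowing 30 starts after Zumba Advanced ends; Zumba Advanced is clear from here.
Cardio Power starts before Rowing 30 ends → Rowing 30 and Cardio Power overlap.
That's a conflict, so the schedule is not conflict-free.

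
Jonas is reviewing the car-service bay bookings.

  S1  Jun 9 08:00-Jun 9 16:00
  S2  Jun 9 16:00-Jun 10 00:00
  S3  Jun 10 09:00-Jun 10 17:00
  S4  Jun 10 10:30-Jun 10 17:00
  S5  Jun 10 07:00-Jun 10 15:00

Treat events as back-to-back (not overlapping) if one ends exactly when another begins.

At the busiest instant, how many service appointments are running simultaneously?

Walk through starts and ends in time order (an end at T is processed before a start at T):
Jun 9 08:00 start S1 → 1
Jun 9 16:00 end S1 → 0
Jun 9 16:00 start S2 → 1
Jun 10 00:00 end S2 → 0
Jun 10 07:00 start S5 → 1
Jun 10 09:00 start S3 → 2
Jun 10 10:30 start S4 → 3
Jun 10 15:00 end S5 → 2
Jun 10 17:00 end S3 → 1
Jun 10 17:00 end S4 → 0
Peak is 3, at Jun 10 10:30 (S3, S4, S5).

3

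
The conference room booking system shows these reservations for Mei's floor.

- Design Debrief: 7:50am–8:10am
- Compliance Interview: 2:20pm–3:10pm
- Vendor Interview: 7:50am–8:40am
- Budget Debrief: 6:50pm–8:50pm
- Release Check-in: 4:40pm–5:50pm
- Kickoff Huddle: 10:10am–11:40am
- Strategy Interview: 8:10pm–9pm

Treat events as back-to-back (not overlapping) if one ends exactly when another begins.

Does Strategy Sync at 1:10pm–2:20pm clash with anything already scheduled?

Vendor Interview: ends 8:40am at or before Strategy Sync starts 1:10pm → clear.
Design Debrief: ends 8:10am at or before Strategy Sync starts 1:10pm → clear.
Kickoff Huddle: ends 11:40am at or before Strategy Sync starts 1:10pm → clear.
Compliance Interview: starts 2:20pm at or after Strategy Sync ends 2:20pm → clear.
Release Check-in: starts 4:40pm at or after Strategy Sync ends 2:20pm → clear.
Budget Debrief: starts 6:50pm at or after Strategy Sync ends 2:20pm → clear.
Strategy Interview: starts 8:10pm at or after Strategy Sync ends 2:20pm → clear.

No — it doesn't clash with anything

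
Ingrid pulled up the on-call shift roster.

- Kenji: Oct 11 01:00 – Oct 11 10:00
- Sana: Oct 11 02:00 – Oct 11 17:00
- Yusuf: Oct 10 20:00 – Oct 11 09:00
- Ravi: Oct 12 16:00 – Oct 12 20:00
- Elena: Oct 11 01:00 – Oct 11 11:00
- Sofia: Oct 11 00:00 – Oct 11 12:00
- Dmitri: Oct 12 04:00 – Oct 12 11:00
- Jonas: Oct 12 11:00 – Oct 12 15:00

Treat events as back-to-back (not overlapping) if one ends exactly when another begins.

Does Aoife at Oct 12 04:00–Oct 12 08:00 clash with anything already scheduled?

Yusuf: ends Oct 11 09:00 at or before Aoife starts Oct 12 04:00 → clear.
Sofia: ends Oct 11 12:00 at or before Aoife starts Oct 12 04:00 → clear.
Elena: ends Oct 11 11:00 at or before Aoife starts Oct 12 04:00 → clear.
Kenji: ends Oct 11 10:00 at or before Aoife starts Oct 12 04:00 → clear.
Sana: ends Oct 11 17:00 at or before Aoife starts Oct 12 04:00 → clear.
Dmitri: starts Oct 12 04:00 before Aoife ends Oct 12 08:00, and ends Oct 12 11:00 after Aoife starts Oct 12 04:00 → overlap.
Jonas: starts Oct 12 11:00 at or after Aoife ends Oct 12 08:00 → clear.
Ravi: starts Oct 12 16:00 at or after Aoife ends Oct 12 08:00 → clear.
Aoife overlaps Dmitri.

Yes — it overlaps Dmitri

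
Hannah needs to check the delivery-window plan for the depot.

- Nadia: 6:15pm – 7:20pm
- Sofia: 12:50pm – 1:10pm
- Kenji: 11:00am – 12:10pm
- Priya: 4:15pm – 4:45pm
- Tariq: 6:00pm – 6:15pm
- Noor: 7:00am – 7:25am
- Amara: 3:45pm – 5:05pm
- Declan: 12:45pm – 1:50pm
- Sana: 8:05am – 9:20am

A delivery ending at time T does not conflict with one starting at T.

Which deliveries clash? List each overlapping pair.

Amara & Priya, Declan & Sofia

Two intervals overlap when each starts before the other ends.
Sorted by start: Noor, Sana, Kenji, Declan, Sofia, Amara, Priya, Tariq, Nadia.
Sana starts after Noor ends, so Noor has no further overlaps.
Kenji starts after Sana ends, so Sana has no further overlaps.
Declan starts after Kenji ends, so Kenji has no further overlaps.
Sofia starts before Declan ends → Declan and Sofia overlap.
Amara starts after Declan ends, so Declan has no further overlaps.
Amara starts after Sofia ends, so Sofia has no further overlaps.
Priya starts before Amara ends → Amara and Priya overlap.
Tariq starts after Amara ends, so Amara has no further overlaps.
Tariq starts after Priya ends, so Priya has no further overlaps.
Nadia starts exactly when Tariq ends (back-to-back, no overlap).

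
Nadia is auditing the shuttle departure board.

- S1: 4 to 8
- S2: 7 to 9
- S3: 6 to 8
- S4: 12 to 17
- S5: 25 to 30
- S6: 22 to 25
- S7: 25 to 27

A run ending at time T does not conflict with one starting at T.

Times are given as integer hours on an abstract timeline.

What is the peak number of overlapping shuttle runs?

Walk through starts and ends in time order (an end at T is processed before a start at T):
4 start S1 → 1
6 start S3 → 2
7 start S2 → 3
8 end S1 → 2
8 end S3 → 1
9 end S2 → 0
12 start S4 → 1
17 end S4 → 0
22 start S6 → 1
25 end S6 → 0
25 start S5 → 1
25 start S7 → 2
27 end S7 → 1
30 end S5 → 0
Peak is 3, at 7 (S1, S2, S3).

3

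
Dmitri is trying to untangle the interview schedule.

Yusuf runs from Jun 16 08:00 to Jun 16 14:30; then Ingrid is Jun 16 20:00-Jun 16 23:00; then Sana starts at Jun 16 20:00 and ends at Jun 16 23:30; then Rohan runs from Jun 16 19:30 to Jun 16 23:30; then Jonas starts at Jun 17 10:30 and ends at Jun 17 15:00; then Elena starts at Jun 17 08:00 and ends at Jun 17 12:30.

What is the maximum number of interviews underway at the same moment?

3

Sweep the timeline, counting +1 at each start and −1 at each end (ends before starts at a tie):
Jun 16 08:00 start Yusuf → 1
Jun 16 14:30 end Yusuf → 0
Jun 16 19:30 start Rohan → 1
Jun 16 20:00 start Ingrid → 2
Jun 16 20:00 start Sana → 3
Jun 16 23:00 end Ingrid → 2
Jun 16 23:30 end Rohan → 1
Jun 16 23:30 end Sana → 0
Jun 17 08:00 start Elena → 1
Jun 17 10:30 start Jonas → 2
Jun 17 12:30 end Elena → 1
Jun 17 15:00 end Jonas → 0
Peak is 3, at Jun 16 20:00 (Ingrid, Rohan, Sana).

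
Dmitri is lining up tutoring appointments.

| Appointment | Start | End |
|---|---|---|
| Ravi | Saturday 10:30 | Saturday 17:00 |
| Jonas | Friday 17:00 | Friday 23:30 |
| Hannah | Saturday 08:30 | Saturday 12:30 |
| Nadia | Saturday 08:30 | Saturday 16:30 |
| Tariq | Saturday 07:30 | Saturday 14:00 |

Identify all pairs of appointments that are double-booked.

Sorted by start: Jonas, Tariq, Hannah, Nadia, Ravi.
Tariq starts after Jonas ends; Jonas is clear from here.
Hannah starts before Tariq ends → Tariq and Hannah overlap.
Nadia starts before Tariq ends → Tariq and Nadia overlap.
Ravi starts before Tariq ends → Tariq and Ravi overlap.
Nadia starts before Hannah ends → Hannah and Nadia overlap.
Ravi starts before Hannah ends → Hannah and Ravi overlap.
Ravi starts before Nadia ends → Nadia and Ravi overlap.

Hannah & Nadia, Hannah & Ravi, Hannah & Tariq, Nadia & Ravi, Nadia & Tariq, Ravi & Tariq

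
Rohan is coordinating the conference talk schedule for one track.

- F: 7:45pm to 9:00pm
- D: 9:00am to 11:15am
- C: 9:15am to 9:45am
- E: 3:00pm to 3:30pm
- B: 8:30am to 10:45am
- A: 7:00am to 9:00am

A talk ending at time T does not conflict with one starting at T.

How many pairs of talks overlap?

4

Sorted by start: A, B, D, C, E, F.
B starts before A ends → A and B overlap.
D starts exactly when A ends (back-to-back, no overlap) — done with A.
D starts before B ends → B and D overlap.
C starts before B ends → B and C overlap.
E starts after B ends — done with B.
C starts before D ends → D and C overlap.
E starts after D ends — done with D.
E starts after C ends — done with C.
F starts after E ends.
Overlapping pairs: A & B, B & C, B & D, C & D — 4 in total.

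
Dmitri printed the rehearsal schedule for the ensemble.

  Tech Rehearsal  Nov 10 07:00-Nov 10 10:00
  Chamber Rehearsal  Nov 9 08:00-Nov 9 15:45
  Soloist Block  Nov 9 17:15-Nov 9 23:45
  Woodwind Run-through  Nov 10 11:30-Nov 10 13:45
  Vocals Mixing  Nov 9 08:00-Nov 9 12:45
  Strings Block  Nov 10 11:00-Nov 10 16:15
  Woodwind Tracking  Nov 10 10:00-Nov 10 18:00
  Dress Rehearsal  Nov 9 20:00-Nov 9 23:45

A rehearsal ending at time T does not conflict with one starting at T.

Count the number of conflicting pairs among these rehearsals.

5

Two intervals overlap when each starts before the other ends.
Sorted by start: Vocals Mixing, Chamber Rehearsal, Soloist Block, Dress Rehearsal, Tech Rehearsal, Woodwind Tracking, Strings Block, Woodwind Run-through.
Chamber Rehearsal starts before Vocals Mixing ends → Vocals Mixing and Chamber Rehearsal overlap.
Soloist Block starts after Vocals Mixing ends, so nothing later overlaps Vocals Mixing either.
Soloist Block starts after Chamber Rehearsal ends, so nothing later overlaps Chamber Rehearsal either.
Dress Rehearsal starts before Soloist Block ends → Soloist Block and Dress Rehearsal overlap.
Tech Rehearsal starts after Soloist Block ends, so nothing later overlaps Soloist Block either.
Tech Rehearsal starts after Dress Rehearsal ends, so nothing later overlaps Dress Rehearsal either.
Woodwind Tracking starts exactly when Tech Rehearsal ends (back-to-back, no overlap), so nothing later overlaps Tech Rehearsal either.
Strings Block starts before Woodwind Tracking ends → Woodwind Tracking and Strings Block overlap.
Woodwind Run-through starts before Woodwind Tracking ends → Woodwind Tracking and Woodwind Run-through overlap.
Woodwind Run-through starts before Strings Block ends → Strings Block and Woodwind Run-through overlap.
Overlapping pairs: Chamber Rehearsal & Vocals Mixing, Dress Rehearsal & Soloist Block, Strings Block & Woodwind Run-through, Strings Block & Woodwind Tracking, Woodwind Run-through & Woodwind Tracking — 5 in total.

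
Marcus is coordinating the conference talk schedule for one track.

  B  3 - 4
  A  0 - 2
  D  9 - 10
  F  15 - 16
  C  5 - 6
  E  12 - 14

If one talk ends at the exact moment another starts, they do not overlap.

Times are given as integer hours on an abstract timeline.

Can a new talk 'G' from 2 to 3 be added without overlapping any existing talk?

A: ends 2 at or before G starts 2 → clear.
B: starts 3 at or after G ends 3 → clear.
C: starts 5 at or after G ends 3 → clear.
D: starts 9 at or after G ends 3 → clear.
E: starts 12 at or after G ends 3 → clear.
F: starts 15 at or after G ends 3 → clear.

Yes — the slot is free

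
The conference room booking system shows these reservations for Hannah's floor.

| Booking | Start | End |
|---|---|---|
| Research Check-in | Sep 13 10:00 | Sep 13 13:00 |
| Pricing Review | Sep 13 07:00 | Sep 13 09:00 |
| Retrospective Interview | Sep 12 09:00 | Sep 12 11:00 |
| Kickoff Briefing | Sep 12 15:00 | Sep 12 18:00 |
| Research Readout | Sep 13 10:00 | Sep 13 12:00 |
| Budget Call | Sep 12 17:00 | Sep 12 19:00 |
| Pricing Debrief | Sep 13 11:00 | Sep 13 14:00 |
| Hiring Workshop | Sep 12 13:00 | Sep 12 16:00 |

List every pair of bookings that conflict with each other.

Two intervals overlap when each starts before the other ends.
Sorted by start: Retrospective Interview, Hiring Workshop, Kickoff Briefing, Budget Call, Pricing Review, Research Readout, Research Check-in, Pricing Debrief.
Hiring Workshop starts after Retrospective Interview ends; Retrospective Interview is clear from here.
Kickoff Briefing starts before Hiring Workshop ends → Hiring Workshop and Kickoff Briefing overlap.
Budget Call starts after Hiring Workshop ends; Hiring Workshop is clear from here.
Budget Call starts before Kickoff Briefing ends → Kickoff Briefing and Budget Call overlap.
Pricing Review starts after Kickoff Briefing ends; Kickoff Briefing is clear from here.
Pricing Review starts after Budget Call ends; Budget Call is clear from here.
Research Readout starts after Pricing Review ends; Pricing Review is clear from here.
Research Check-in starts before Research Readout ends → Research Readout and Research Check-in overlap.
Pricing Debrief starts before Research Readout ends → Research Readout and Pricing Debrief overlap.
Pricing Debrief starts before Research Check-in ends → Research Check-in and Pricing Debrief overlap.

Budget Call & Kickoff Briefing, Hiring Workshop & Kickoff Briefing, Pricing Debrief & Research Check-in, Pricing Debrief & Research Readout, Research Check-in & Research Readout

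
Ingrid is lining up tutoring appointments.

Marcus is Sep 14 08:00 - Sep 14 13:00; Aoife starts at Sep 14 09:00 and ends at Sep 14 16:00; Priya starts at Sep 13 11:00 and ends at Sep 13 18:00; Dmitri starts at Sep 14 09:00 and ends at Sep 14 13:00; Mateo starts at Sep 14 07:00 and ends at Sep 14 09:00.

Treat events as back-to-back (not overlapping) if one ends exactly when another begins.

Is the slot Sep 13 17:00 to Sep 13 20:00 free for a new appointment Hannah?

Priya: starts Sep 13 11:00 before Hannah ends Sep 13 20:00, and ends Sep 13 18:00 after Hannah starts Sep 13 17:00 → overlap.
Mateo: starts Sep 14 07:00 at or after Hannah ends Sep 13 20:00 → clear.
Marcus: starts Sep 14 08:00 at or after Hannah ends Sep 13 20:00 → clear.
Aoife: starts Sep 14 09:00 at or after Hannah ends Sep 13 20:00 → clear.
Dmitri: starts Sep 14 09:00 at or after Hannah ends Sep 13 20:00 → clear.
Hannah overlaps Priya.

No — it overlaps Priya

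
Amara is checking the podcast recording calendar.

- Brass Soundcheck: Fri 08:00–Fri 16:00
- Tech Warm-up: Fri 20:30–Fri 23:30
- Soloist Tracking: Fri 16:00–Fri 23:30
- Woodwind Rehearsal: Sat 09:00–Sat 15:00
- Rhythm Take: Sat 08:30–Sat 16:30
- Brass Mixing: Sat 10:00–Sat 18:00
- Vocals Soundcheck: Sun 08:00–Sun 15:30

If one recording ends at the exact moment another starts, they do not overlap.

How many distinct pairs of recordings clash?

Sorted by start: Brass Soundcheck, Soloist Tracking, Tech Warm-up, Rhythm Take, Woodwind Rehearsal, Brass Mixing, Vocals Soundcheck.
Soloist Tracking starts exactly when Brass Soundcheck ends (back-to-back, no overlap), so nothing later overlaps Brass Soundcheck either.
Tech Warm-up starts before Soloist Tracking ends → Soloist Tracking and Tech Warm-up overlap.
Rhythm Take starts after Soloist Tracking ends, so nothing later overlaps Soloist Tracking either.
Rhythm Take starts after Tech Warm-up ends, so nothing later overlaps Tech Warm-up either.
Woodwind Rehearsal starts before Rhythm Take ends → Rhythm Take and Woodwind Rehearsal overlap.
Brass Mixing starts before Rhythm Take ends → Rhythm Take and Brass Mixing overlap.
Vocals Soundcheck starts after Rhythm Take ends.
Brass Mixing starts before Woodwind Rehearsal ends → Woodwind Rehearsal and Brass Mixing overlap.
Vocals Soundcheck starts after Woodwind Rehearsal ends.
Vocals Soundcheck starts after Brass Mixing ends.
Overlapping pairs: Brass Mixing & Rhythm Take, Brass Mixing & Woodwind Rehearsal, Rhythm Take & Woodwind Rehearsal, Soloist Tracking & Tech Warm-up — 4 in total.

4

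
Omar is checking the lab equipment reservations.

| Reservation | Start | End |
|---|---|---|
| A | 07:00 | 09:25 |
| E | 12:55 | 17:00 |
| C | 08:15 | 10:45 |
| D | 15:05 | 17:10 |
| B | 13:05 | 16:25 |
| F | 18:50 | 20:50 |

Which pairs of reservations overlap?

Sorted by start: A, C, E, B, D, F.
C starts before A ends → A and C overlap.
E starts after A ends, so A has no further overlaps.
E starts after C ends, so C has no further overlaps.
B starts before E ends → E and B overlap.
D starts before E ends → E and D overlap.
F starts after E ends.
D starts before B ends → B and D overlap.
F starts after B ends.
F starts after D ends.

A & C, B & D, B & E, D & E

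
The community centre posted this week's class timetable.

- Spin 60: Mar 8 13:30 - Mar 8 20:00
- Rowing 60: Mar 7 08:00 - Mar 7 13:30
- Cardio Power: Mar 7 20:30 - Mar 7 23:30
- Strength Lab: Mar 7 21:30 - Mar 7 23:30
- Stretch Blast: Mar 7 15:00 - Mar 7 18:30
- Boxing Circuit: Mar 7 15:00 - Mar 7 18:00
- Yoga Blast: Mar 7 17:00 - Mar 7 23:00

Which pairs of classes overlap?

Boxing Circuit & Stretch Blast, Boxing Circuit & Yoga Blast, Cardio Power & Strength Lab, Cardio Power & Yoga Blast, Strength Lab & Yoga Blast, Stretch Blast & Yoga Blast

Sorted by start: Rowing 60, Stretch Blast, Boxing Circuit, Yoga Blast, Cardio Power, Strength Lab, Spin 60.
Stretch Blast starts after Rowing 60 ends — done with Rowing 60.
Boxing Circuit starts before Stretch Blast ends → Stretch Blast and Boxing Circuit overlap.
Yoga Blast starts before Stretch Blast ends → Stretch Blast and Yoga Blast overlap.
Cardio Power starts after Stretch Blast ends — done with Stretch Blast.
Yoga Blast starts before Boxing Circuit ends → Boxing Circuit and Yoga Blast overlap.
Cardio Power starts after Boxing Circuit ends — done with Boxing Circuit.
Cardio Power starts before Yoga Blast ends → Yoga Blast and Cardio Power overlap.
Strength Lab starts before Yoga Blast ends → Yoga Blast and Strength Lab overlap.
Spin 60 starts after Yoga Blast ends.
Strength Lab starts before Cardio Power ends → Cardio Power and Strength Lab overlap.
Spin 60 starts after Cardio Power ends.
Spin 60 starts after Strength Lab ends.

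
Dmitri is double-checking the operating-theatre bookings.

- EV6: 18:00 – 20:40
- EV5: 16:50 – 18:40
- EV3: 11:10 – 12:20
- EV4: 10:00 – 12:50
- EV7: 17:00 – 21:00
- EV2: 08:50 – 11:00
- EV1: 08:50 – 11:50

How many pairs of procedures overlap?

Sorted by start: EV1, EV2, EV4, EV3, EV5, EV7, EV6.
EV2 starts before EV1 ends → EV1 and EV2 overlap.
EV4 starts before EV1 ends → EV1 and EV4 overlap.
EV3 starts before EV1 ends → EV1 and EV3 overlap.
EV5 starts after EV1 ends — done with EV1.
EV4 starts before EV2 ends → EV2 and EV4 overlap.
EV3 starts after EV2 ends — done with EV2.
EV3 starts before EV4 ends → EV4 and EV3 overlap.
EV5 starts after EV4 ends — done with EV4.
EV5 starts after EV3 ends — done with EV3.
EV7 starts before EV5 ends → EV5 and EV7 overlap.
EV6 starts before EV5 ends → EV5 and EV6 overlap.
EV6 starts before EV7 ends → EV7 and EV6 overlap.
Overlapping pairs: EV1 & EV2, EV1 & EV3, EV1 & EV4, EV2 & EV4, EV3 & EV4, EV5 & EV6, EV5 & EV7, EV6 & EV7 — 8 in total.

8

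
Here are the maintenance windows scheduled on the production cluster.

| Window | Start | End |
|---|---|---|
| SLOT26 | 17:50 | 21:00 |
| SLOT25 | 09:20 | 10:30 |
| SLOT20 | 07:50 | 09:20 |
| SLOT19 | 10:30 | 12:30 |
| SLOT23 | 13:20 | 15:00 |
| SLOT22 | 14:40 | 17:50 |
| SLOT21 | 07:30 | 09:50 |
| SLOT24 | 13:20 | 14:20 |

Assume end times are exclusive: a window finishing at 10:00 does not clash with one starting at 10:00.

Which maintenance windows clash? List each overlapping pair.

Sorted by start: SLOT21, SLOT20, SLOT25, SLOT19, SLOT23, SLOT24, SLOT22, SLOT26.
SLOT20 starts before SLOT21 ends → SLOT21 and SLOT20 overlap.
SLOT25 starts before SLOT21 ends → SLOT21 and SLOT25 overlap.
SLOT19 starts after SLOT21 ends, so nothing later overlaps SLOT21 either.
SLOT25 starts exactly when SLOT20 ends (back-to-back, no overlap), so nothing later overlaps SLOT20 either.
SLOT19 starts exactly when SLOT25 ends (back-to-back, no overlap), so nothing later overlaps SLOT25 either.
SLOT23 starts after SLOT19 ends, so nothing later overlaps SLOT19 either.
SLOT24 starts before SLOT23 ends → SLOT23 and SLOT24 overlap.
SLOT22 starts before SLOT23 ends → SLOT23 and SLOT22 overlap.
SLOT26 starts after SLOT23 ends.
SLOT22 starts after SLOT24 ends, so nothing later overlaps SLOT24 either.
SLOT26 starts exactly when SLOT22 ends (back-to-back, no overlap).

SLOT20 & SLOT21, SLOT21 & SLOT25, SLOT22 & SLOT23, SLOT23 & SLOT24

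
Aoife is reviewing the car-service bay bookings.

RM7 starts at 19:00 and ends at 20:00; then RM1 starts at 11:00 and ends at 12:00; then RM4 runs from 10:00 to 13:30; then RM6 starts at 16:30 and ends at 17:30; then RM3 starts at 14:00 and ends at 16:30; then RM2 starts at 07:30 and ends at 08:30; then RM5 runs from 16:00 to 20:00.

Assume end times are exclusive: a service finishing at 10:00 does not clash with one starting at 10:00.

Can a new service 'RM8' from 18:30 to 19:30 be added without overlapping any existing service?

RM2: ends 08:30 at or before RM8 starts 18:30 → clear.
RM4: ends 13:30 at or before RM8 starts 18:30 → clear.
RM1: ends 12:00 at or before RM8 starts 18:30 → clear.
RM3: ends 16:30 at or before RM8 starts 18:30 → clear.
RM5: starts 16:00 before RM8 ends 19:30, and ends 20:00 after RM8 starts 18:30 → overlap.
RM6: ends 17:30 at or before RM8 starts 18:30 → clear.
RM7: starts 19:00 before RM8 ends 19:30, and ends 20:00 after RM8 starts 18:30 → overlap.
RM8 overlaps RM5, RM7.

No — it overlaps RM5, RM7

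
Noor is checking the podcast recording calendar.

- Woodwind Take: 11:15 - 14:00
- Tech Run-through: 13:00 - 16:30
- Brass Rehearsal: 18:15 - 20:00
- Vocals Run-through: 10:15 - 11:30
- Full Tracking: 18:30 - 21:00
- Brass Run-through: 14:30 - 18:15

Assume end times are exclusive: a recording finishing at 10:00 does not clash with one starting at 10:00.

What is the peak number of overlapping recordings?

2

Walk through starts and ends in time order (an end at T is processed before a start at T):
10:15 start Vocals Run-through → 1
11:15 start Woodwind Take → 2
11:30 end Vocals Run-through → 1
13:00 start Tech Run-through → 2
14:00 end Woodwind Take → 1
14:30 start Brass Run-through → 2
16:30 end Tech Run-through → 1
18:15 end Brass Run-through → 0
18:15 start Brass Rehearsal → 1
18:30 start Full Tracking → 2
20:00 end Brass Rehearsal → 1
21:00 end Full Tracking → 0
Peak is 2, at 11:15 (Vocals Run-through, Woodwind Take).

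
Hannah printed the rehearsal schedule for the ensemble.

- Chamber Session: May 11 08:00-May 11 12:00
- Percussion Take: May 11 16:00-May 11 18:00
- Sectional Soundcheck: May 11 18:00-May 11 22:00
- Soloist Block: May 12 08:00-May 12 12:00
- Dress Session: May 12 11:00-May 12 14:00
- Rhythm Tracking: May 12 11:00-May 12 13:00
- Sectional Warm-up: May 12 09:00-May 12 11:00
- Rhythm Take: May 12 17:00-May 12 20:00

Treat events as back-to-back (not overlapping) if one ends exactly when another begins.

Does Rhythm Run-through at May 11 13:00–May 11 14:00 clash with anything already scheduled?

No — it doesn't clash with anything

Chamber Session: ends May 11 12:00 at or before Rhythm Run-through starts May 11 13:00 → clear.
Percussion Take: starts May 11 16:00 at or after Rhythm Run-through ends May 11 14:00 → clear.
Sectional Soundcheck: starts May 11 18:00 at or after Rhythm Run-through ends May 11 14:00 → clear.
Soloist Block: starts May 12 08:00 at or after Rhythm Run-through ends May 11 14:00 → clear.
Sectional Warm-up: starts May 12 09:00 at or after Rhythm Run-through ends May 11 14:00 → clear.
Dress Session: starts May 12 11:00 at or after Rhythm Run-through ends May 11 14:00 → clear.
Rhythm Tracking: starts May 12 11:00 at or after Rhythm Run-through ends May 11 14:00 → clear.
Rhythm Take: starts May 12 17:00 at or after Rhythm Run-through ends May 11 14:00 → clear.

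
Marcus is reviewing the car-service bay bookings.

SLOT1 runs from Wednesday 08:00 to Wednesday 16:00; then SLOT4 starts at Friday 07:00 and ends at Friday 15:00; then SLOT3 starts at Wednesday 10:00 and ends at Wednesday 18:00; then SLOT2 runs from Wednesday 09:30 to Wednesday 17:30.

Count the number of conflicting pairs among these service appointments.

3

Sorted by start: SLOT1, SLOT2, SLOT3, SLOT4.
SLOT2 starts before SLOT1 ends → SLOT1 and SLOT2 overlap.
SLOT3 starts before SLOT1 ends → SLOT1 and SLOT3 overlap.
SLOT4 starts after SLOT1 ends.
SLOT3 starts before SLOT2 ends → SLOT2 and SLOT3 overlap.
SLOT4 starts after SLOT2 ends.
SLOT4 starts after SLOT3 ends.
Overlapping pairs: SLOT1 & SLOT2, SLOT1 & SLOT3, SLOT2 & SLOT3 — 3 in total.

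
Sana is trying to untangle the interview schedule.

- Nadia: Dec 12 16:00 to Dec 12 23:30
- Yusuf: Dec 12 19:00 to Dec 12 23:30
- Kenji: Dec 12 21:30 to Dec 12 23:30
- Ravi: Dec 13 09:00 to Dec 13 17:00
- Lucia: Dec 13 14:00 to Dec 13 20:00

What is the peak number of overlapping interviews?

3

Sort all start/end points and keep a running count:
Dec 12 16:00 start Nadia → 1
Dec 12 19:00 start Yusuf → 2
Dec 12 21:30 start Kenji → 3
Dec 12 23:30 end Kenji → 2
Dec 12 23:30 end Nadia → 1
Dec 12 23:30 end Yusuf → 0
Dec 13 09:00 start Ravi → 1
Dec 13 14:00 start Lucia → 2
Dec 13 17:00 end Ravi → 1
Dec 13 20:00 end Lucia → 0
Peak is 3, at Dec 12 21:30 (Kenji, Nadia, Yusuf).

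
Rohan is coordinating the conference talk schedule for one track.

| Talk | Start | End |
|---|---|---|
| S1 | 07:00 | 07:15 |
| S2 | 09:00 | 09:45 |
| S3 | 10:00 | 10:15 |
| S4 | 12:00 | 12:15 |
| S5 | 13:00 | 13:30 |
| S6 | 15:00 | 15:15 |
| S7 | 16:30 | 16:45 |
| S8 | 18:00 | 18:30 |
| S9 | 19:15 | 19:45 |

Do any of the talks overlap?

No

Check each pair: they overlap iff neither finishes before the other starts.
Sorted by start: S1, S2, S3, S4, S5, S6, S7, S8, S9.
S2 starts after S1 ends; S1 is clear from here.
S3 starts after S2 ends; S2 is clear from here.
S4 starts after S3 ends; S3 is clear from here.
S5 starts after S4 ends; S4 is clear from here.
S6 starts after S5 ends; S5 is clear from here.
S7 starts after S6 ends; S6 is clear from here.
S8 starts after S7 ends; S7 is clear from here.
S9 starts after S8 ends.
Every pair is clear; the schedule has no overlaps.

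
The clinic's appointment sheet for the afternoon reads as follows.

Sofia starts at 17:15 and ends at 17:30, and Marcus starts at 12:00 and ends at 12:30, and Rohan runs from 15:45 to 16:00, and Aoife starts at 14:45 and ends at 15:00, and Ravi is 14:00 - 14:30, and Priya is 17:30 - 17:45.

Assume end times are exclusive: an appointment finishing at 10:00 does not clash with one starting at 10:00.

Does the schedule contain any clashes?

Sorted by start: Marcus, Ravi, Aoife, Rohan, Sofia, Priya.
Ravi starts after Marcus ends, so Marcus has no further overlaps.
Aoife starts after Ravi ends, so Ravi has no further overlaps.
Rohan starts after Aoife ends, so Aoife has no further overlaps.
Sofia starts after Rohan ends, so Rohan has no further overlaps.
Priya starts exactly when Sofia ends (back-to-back, no overlap).
Every pair is clear; the schedule has no overlaps.

No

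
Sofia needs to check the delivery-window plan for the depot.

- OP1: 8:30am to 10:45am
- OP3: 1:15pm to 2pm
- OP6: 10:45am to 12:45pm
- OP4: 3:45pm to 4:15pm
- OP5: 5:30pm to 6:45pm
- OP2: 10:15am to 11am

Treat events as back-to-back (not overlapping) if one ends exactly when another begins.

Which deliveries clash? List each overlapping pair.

Sorted by start: OP1, OP2, OP6, OP3, OP4, OP5.
OP2 starts before OP1 ends → OP1 and OP2 overlap.
OP6 starts exactly when OP1 ends (back-to-back, no overlap); OP1 is clear from here.
OP6 starts before OP2 ends → OP2 and OP6 overlap.
OP3 starts after OP2 ends; OP2 is clear from here.
OP3 starts after OP6 ends; OP6 is clear from here.
OP4 starts after OP3 ends; OP3 is clear from here.
OP5 starts after OP4 ends.

OP1 & OP2, OP2 & OP6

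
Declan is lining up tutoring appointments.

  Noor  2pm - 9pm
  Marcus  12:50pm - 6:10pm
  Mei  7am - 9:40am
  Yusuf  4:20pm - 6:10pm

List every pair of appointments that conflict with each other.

Marcus & Noor, Marcus & Yusuf, Noor & Yusuf

Sorted by start: Mei, Marcus, Noor, Yusuf.
Marcus starts after Mei ends, so nothing later overlaps Mei either.
Noor starts before Marcus ends → Marcus and Noor overlap.
Yusuf starts before Marcus ends → Marcus and Yusuf overlap.
Yusuf starts before Noor ends → Noor and Yusuf overlap.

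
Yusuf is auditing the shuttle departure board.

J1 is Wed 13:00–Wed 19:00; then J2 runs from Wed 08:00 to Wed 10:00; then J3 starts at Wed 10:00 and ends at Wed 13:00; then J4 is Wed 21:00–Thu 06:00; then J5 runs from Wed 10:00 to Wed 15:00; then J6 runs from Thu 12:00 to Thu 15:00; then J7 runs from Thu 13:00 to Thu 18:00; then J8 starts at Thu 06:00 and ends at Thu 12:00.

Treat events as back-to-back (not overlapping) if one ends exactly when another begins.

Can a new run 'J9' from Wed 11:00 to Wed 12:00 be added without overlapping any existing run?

J2: ends Wed 10:00 at or before J9 starts Wed 11:00 → clear.
J3: starts Wed 10:00 before J9 ends Wed 12:00, and ends Wed 13:00 after J9 starts Wed 11:00 → overlap.
J5: starts Wed 10:00 before J9 ends Wed 12:00, and ends Wed 15:00 after J9 starts Wed 11:00 → overlap.
J1: starts Wed 13:00 at or after J9 ends Wed 12:00 → clear.
J4: starts Wed 21:00 at or after J9 ends Wed 12:00 → clear.
J8: starts Thu 06:00 at or after J9 ends Wed 12:00 → clear.
J6: starts Thu 12:00 at or after J9 ends Wed 12:00 → clear.
J7: starts Thu 13:00 at or after J9 ends Wed 12:00 → clear.
J9 overlaps J3, J5.

No — it overlaps J3, J5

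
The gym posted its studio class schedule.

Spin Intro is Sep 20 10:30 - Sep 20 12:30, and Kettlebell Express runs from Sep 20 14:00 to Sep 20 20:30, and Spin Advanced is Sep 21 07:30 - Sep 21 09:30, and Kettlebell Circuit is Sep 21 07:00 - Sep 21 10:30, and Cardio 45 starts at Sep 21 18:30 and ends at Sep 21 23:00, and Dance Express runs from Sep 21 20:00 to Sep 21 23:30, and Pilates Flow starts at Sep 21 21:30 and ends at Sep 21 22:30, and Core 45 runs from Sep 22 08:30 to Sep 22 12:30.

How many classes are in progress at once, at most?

3

Walk through starts and ends in time order (an end at T is processed before a start at T):
Sep 20 10:30 start Spin Intro → 1
Sep 20 12:30 end Spin Intro → 0
Sep 20 14:00 start Kettlebell Express → 1
Sep 20 20:30 end Kettlebell Express → 0
Sep 21 07:00 start Kettlebell Circuit → 1
Sep 21 07:30 start Spin Advanced → 2
Sep 21 09:30 end Spin Advanced → 1
Sep 21 10:30 end Kettlebell Circuit → 0
Sep 21 18:30 start Cardio 45 → 1
Sep 21 20:00 start Dance Express → 2
Sep 21 21:30 start Pilates Flow → 3
Sep 21 22:30 end Pilates Flow → 2
Sep 21 23:00 end Cardio 45 → 1
Sep 21 23:30 end Dance Express → 0
Sep 22 08:30 start Core 45 → 1
Sep 22 12:30 end Core 45 → 0
Peak is 3, at Sep 21 21:30 (Cardio 45, Dance Express, Pilates Flow).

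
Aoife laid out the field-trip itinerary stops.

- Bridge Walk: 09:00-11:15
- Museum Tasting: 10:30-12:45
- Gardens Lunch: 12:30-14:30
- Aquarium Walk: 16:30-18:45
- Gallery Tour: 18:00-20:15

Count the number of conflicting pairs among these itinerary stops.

3

Sorted by start: Bridge Walk, Museum Tasting, Gardens Lunch, Aquarium Walk, Gallery Tour.
Museum Tasting starts before Bridge Walk ends → Bridge Walk and Museum Tasting overlap.
Gardens Lunch starts after Bridge Walk ends, so nothing later overlaps Bridge Walk either.
Gardens Lunch starts before Museum Tasting ends → Museum Tasting and Gardens Lunch overlap.
Aquarium Walk starts after Museum Tasting ends, so nothing later overlaps Museum Tasting either.
Aquarium Walk starts after Gardens Lunch ends, so nothing later overlaps Gardens Lunch either.
Gallery Tour starts before Aquarium Walk ends → Aquarium Walk and Gallery Tour overlap.
Overlapping pairs: Aquarium Walk & Gallery Tour, Bridge Walk & Museum Tasting, Gardens Lunch & Museum Tasting — 3 in total.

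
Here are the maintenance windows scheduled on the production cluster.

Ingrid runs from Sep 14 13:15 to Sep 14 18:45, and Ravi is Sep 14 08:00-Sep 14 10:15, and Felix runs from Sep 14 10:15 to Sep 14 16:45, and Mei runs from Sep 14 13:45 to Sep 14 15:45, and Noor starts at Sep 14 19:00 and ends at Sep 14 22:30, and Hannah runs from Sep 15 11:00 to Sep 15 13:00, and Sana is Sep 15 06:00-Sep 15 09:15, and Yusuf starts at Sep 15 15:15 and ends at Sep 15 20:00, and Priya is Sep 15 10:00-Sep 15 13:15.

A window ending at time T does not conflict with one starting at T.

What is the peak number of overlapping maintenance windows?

Sort all start/end points and keep a running count:
Sep 14 08:00 start Ravi → 1
Sep 14 10:15 end Ravi → 0
Sep 14 10:15 start Felix → 1
Sep 14 13:15 start Ingrid → 2
Sep 14 13:45 start Mei → 3
Sep 14 15:45 end Mei → 2
Sep 14 16:45 end Felix → 1
Sep 14 18:45 end Ingrid → 0
Sep 14 19:00 start Noor → 1
Sep 14 22:30 end Noor → 0
Sep 15 06:00 start Sana → 1
Sep 15 09:15 end Sana → 0
Sep 15 10:00 start Priya → 1
Sep 15 11:00 start Hannah → 2
Sep 15 13:00 end Hannah → 1
Sep 15 13:15 end Priya → 0
Sep 15 15:15 start Yusuf → 1
Sep 15 20:00 end Yusuf → 0
Peak is 3, at Sep 14 13:45 (Felix, Ingrid, Mei).

3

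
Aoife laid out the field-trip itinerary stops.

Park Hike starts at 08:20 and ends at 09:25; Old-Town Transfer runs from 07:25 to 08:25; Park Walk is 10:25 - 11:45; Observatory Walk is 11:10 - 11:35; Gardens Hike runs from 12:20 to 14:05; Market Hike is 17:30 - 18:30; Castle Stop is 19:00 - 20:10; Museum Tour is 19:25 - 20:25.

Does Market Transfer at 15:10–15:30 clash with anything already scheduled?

Old-Town Transfer: ends 08:25 at or before Market Transfer starts 15:10 → clear.
Park Hike: ends 09:25 at or before Market Transfer starts 15:10 → clear.
Park Walk: ends 11:45 at or before Market Transfer starts 15:10 → clear.
Observatory Walk: ends 11:35 at or before Market Transfer starts 15:10 → clear.
Gardens Hike: ends 14:05 at or before Market Transfer starts 15:10 → clear.
Market Hike: starts 17:30 at or after Market Transfer ends 15:30 → clear.
Castle Stop: starts 19:00 at or after Market Transfer ends 15:30 → clear.
Museum Tour: starts 19:25 at or after Market Transfer ends 15:30 → clear.

No — it doesn't clash with anything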